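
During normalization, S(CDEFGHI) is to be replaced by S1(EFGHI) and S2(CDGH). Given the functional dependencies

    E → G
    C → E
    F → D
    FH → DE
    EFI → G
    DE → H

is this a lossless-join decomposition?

Common attributes: S1 ∩ S2 = {GH}.
No dependency enlarges {GH}, so (GH)⁺ = {GH}.
The closure contains neither all of S1 = {EFGHI} nor all of S2 = {CDGH}, so the common attributes are not a superkey of either fragment. The join is lossy.

No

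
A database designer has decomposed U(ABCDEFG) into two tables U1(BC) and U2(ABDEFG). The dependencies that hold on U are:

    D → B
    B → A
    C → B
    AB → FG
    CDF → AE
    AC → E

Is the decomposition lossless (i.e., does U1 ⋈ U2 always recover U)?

Common attributes: U1 ∩ U2 = {B}.
Closure of {B}: B → A applies, adding A; AB → FG applies, adding FG. So (B)⁺ = {ABFG}.
The closure contains neither all of U1 = {BC} nor all of U2 = {ABDEFG}, so the common attributes are not a superkey of either fragment. The join is lossy.

No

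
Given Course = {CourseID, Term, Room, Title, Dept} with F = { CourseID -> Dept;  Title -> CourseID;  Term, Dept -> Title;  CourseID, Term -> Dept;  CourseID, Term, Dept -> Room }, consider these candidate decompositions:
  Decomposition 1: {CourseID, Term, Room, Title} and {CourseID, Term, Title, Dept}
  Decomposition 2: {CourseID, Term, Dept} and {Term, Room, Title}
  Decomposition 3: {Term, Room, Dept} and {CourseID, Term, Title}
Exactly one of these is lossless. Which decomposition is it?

Decomposition 1

Decomposition 1: common = {CourseID, Term, Title}, closure = {CourseID, Term, Room, Title, Dept} → lossless.
Decomposition 2: common = {Term}, closure = {Term} → lossy.
Decomposition 3: common = {Term}, closure = {Term} → lossy.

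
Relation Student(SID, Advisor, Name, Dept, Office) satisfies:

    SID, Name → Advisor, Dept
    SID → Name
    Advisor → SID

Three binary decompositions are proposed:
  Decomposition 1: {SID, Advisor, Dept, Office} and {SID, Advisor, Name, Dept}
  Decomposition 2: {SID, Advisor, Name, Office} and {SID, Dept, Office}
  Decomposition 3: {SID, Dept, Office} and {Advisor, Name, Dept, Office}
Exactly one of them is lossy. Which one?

Decomposition 3

Decomposition 1: common = {SID, Advisor, Dept}, closure = {SID, Advisor, Name, Dept} → lossless.
Decomposition 2: common = {SID, Office}, closure = {SID, Advisor, Name, Dept, Office} → lossless.
Decomposition 3: common = {Dept, Office}, closure = {Dept, Office} → lossy.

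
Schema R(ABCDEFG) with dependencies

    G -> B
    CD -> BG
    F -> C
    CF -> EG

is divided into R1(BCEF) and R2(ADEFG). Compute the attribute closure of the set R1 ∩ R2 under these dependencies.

R1 ∩ R2 = {EF}.
F → C applies, adding C
CF → EG applies, adding G
G → B applies, adding B
Closure: {BCEFG}.

BCEFG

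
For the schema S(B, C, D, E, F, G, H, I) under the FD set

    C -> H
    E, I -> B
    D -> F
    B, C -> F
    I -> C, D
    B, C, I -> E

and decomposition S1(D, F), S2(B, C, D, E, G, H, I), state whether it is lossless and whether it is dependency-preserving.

lossless but not dependency-preserving

Lossless test: (D)⁺ = {D, F}, which contains all of one fragment — lossless.
Dependency preservation: the restricted closure of {B, C} across the fragments never reaches {F}, so B, C → F cannot be enforced without a join — not preserved.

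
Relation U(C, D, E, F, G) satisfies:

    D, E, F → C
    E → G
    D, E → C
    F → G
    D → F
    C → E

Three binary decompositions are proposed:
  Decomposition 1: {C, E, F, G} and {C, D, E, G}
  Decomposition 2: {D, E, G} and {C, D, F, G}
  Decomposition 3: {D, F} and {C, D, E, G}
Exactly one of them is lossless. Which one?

Decomposition 3

Decomposition 1: common = {C, E, G}, closure = {C, E, G} → lossy.
Decomposition 2: common = {D, G}, closure = {D, F, G} → lossy.
Decomposition 3: common = {D}, closure = {D, F, G} → lossless.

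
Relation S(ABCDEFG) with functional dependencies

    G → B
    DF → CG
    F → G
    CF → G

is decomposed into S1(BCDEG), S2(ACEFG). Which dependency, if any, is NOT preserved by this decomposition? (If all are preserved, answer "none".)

DF → CG

Check DF → CG: no single fragment contains all of {CDFG}, and the restricted closure of {DF} across the fragments never reaches {CG}.
G → B is preserved.
F → G is preserved.
CF → G is preserved.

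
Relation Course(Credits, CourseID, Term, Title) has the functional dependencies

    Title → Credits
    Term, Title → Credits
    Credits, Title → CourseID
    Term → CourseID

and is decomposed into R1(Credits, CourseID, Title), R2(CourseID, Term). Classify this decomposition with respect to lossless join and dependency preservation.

Lossless test: (CourseID)⁺ = {CourseID}, which is a superkey of neither fragment — lossy.
Dependency preservation: Term, Title → Credits is not contained in any single fragment, but the restricted closure of its left-hand side across the fragments still reaches the right-hand side; the remaining FDs each lie inside some fragment. All dependencies are preserved.

lossy but dependency-preserving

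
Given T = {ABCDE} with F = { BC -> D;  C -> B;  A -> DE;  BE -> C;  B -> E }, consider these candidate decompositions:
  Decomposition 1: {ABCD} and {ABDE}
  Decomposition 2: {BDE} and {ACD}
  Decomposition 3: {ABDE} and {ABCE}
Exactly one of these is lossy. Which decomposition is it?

Decomposition 2

Decomposition 1: common = {ABD}, closure = {ABCDE} → lossless.
Decomposition 2: common = {D}, closure = {D} → lossy.
Decomposition 3: common = {ABE}, closure = {ABCDE} → lossless.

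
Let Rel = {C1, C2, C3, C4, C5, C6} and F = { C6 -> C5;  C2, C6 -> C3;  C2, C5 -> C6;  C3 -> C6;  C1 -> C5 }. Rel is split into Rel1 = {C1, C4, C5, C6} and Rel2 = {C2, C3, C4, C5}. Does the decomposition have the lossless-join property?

No

Common attributes: Rel1 ∩ Rel2 = {C4, C5}.
No dependency enlarges {C4, C5}, so (C4, C5)⁺ = {C4, C5}.
The closure contains neither all of Rel1 = {C1, C4, C5, C6} nor all of Rel2 = {C2, C3, C4, C5}, so the common attributes are not a superkey of either fragment. The join is lossy.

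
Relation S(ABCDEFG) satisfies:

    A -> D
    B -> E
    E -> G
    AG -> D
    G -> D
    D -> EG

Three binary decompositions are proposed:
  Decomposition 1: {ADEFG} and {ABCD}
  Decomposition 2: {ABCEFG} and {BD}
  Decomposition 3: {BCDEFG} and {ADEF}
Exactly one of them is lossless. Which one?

Decomposition 2

Decomposition 1: common = {AD}, closure = {ADEG} → lossy.
Decomposition 2: common = {B}, closure = {BDEG} → lossless.
Decomposition 3: common = {DEF}, closure = {DEFG} → lossy.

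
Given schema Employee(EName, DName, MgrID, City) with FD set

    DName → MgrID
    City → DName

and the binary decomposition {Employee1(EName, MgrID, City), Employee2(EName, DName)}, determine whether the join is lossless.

Common attributes: Employee1 ∩ Employee2 = {EName}.
No dependency enlarges {EName}, so (EName)⁺ = {EName}.
The closure contains neither all of Employee1 = {EName, MgrID, City} nor all of Employee2 = {EName, DName}, so the common attributes are not a superkey of either fragment. The join is lossy.

No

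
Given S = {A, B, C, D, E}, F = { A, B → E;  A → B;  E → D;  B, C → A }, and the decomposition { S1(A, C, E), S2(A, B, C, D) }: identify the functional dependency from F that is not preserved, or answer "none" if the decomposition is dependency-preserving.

E → D

Check E → D: no single fragment contains all of {D, E}, and the restricted closure of {E} across the fragments never reaches {D}.
A, B → E is preserved.
A → B is preserved.
B, C → A is preserved.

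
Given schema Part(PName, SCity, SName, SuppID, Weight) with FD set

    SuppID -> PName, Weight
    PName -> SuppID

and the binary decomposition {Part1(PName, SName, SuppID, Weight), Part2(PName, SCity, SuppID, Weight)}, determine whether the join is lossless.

Common attributes: Part1 ∩ Part2 = {PName, SuppID, Weight}.
No dependency enlarges {PName, SuppID, Weight}, so (PName, SuppID, Weight)⁺ = {PName, SuppID, Weight}.
The closure contains neither all of Part1 = {PName, SName, SuppID, Weight} nor all of Part2 = {PName, SCity, SuppID, Weight}, so the common attributes are not a superkey of either fragment. The join is lossy.

No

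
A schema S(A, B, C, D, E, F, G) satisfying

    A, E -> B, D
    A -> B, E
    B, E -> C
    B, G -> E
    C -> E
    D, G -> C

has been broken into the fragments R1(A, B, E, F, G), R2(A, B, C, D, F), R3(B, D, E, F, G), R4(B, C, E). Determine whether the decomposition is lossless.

Yes

Chase test. Columns are A, B, C, D, E, F, G; row i has aⱼ where attribute j ∈ Ri, else bᵢⱼ.
Initial tableau (one row per fragment):
  row 1: a1 a2 b13 b14 a5 a6 a7
  row 2: a1 a2 a3 a4 b25 a6 b27
  row 3: b31 a2 b33 a4 a5 a6 a7
  row 4: b41 a2 a3 b44 a5 b46 b47
Rows 1 and 2 agree on A; apply A→B, E and equate their B, E entries.
Rows 1 and 2 agree on B, E; apply B, E→C and equate their C entries.
Rows 1 and 3 agree on B, E; apply B, E→C and equate their C entries.
Rows 1 and 2 agree on A, E; apply A, E→B, D and equate their B, D entries.
Row 1 is now all distinguished symbols — the join is lossless.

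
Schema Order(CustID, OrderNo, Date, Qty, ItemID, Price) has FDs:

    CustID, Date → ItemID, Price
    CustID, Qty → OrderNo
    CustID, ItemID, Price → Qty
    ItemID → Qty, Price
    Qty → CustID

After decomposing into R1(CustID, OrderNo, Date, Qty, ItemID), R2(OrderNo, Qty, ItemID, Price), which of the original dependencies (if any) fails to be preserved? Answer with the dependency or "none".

CustID, Date → ItemID, Price: restricted closure across fragments reaches ItemID, Price.
CustID, Qty → OrderNo lies within R1.
CustID, ItemID, Price → Qty: restricted closure across fragments reaches Qty.
ItemID → Qty, Price lies within R2.
Qty → CustID lies within R1.
Every dependency is enforceable on the fragments, so the decomposition is dependency-preserving.

none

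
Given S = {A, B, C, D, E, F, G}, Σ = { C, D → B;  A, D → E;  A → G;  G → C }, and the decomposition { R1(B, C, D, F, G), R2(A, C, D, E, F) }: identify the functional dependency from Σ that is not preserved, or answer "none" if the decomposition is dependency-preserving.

A → G

Check A → G: no single fragment contains all of {A, G}, and the restricted closure of {A} across the fragments never reaches {G}.
C, D → B is preserved.
A, D → E is preserved.
G → C is preserved.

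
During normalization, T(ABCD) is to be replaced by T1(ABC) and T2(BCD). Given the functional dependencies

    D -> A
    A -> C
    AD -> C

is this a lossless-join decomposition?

Common attributes: T1 ∩ T2 = {BC}.
No dependency enlarges {BC}, so (BC)⁺ = {BC}.
The closure contains neither all of T1 = {ABC} nor all of T2 = {BCD}, so the common attributes are not a superkey of either fragment. The join is lossy.

No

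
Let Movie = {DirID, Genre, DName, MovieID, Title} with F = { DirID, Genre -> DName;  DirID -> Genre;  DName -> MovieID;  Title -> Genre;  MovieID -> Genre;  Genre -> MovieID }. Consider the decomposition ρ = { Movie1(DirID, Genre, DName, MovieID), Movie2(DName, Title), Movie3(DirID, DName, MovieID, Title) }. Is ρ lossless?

Chase test. Columns are DirID, Genre, DName, MovieID, Title; row i has aⱼ where attribute j ∈ Moviei, else bᵢⱼ.
Initial tableau (one row per fragment):
  row 1: a1 a2 a3 a4 b15
  row 2: b21 b22 a3 b24 a5
  row 3: a1 b32 a3 a4 a5
Rows 1 and 3 agree on DirID; apply DirID→Genre and equate their Genre entries.
Rows 1 and 2 agree on DName; apply DName→MovieID and equate their MovieID entries.
Rows 2 and 3 agree on Title; apply Title→Genre and equate their Genre entries.
Row 3 is now all distinguished symbols — the join is lossless.

Yes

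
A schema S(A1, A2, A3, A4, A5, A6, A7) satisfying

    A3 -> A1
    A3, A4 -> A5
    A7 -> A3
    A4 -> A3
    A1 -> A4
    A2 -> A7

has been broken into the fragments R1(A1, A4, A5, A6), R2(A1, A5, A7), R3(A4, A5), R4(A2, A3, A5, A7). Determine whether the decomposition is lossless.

No

Chase test. Columns are A1, A2, A3, A4, A5, A6, A7; row i has aⱼ where attribute j ∈ Ri, else bᵢⱼ.
Initial tableau (one row per fragment):
  row 1: a1 b12 b13 a4 a5 a6 b17
  row 2: a1 b22 b23 b24 a5 b26 a7
  row 3: b31 b32 b33 a4 a5 b36 b37
  row 4: b41 a2 a3 b44 a5 b46 a7
Rows 2 and 4 agree on A7; apply A7→A3 and equate their A3 entries.
Rows 1 and 3 agree on A4; apply A4→A3 and equate their A3 entries.
Rows 1 and 2 agree on A1; apply A1→A4 and equate their A4 entries.
Rows 1 and 3 agree on A3; apply A3→A1 and equate their A1 entries.
Rows 2 and 4 agree on A3; apply A3→A1 and equate their A1 entries.
Rows 1 and 2 agree on A4; apply A4→A3 and equate their A3 entries.
Rows 1 and 4 agree on A1; apply A1→A4 and equate their A4 entries.
No row becomes fully distinguished — the join is lossy.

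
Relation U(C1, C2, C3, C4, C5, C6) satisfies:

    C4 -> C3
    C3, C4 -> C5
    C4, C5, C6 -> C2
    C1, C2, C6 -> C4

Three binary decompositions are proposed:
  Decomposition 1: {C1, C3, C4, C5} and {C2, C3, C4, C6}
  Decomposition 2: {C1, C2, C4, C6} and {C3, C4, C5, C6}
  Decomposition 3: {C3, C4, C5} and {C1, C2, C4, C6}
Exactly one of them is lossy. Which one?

Decomposition 1: common = {C3, C4}, closure = {C3, C4, C5} → lossy.
Decomposition 2: common = {C4, C6}, closure = {C2, C3, C4, C5, C6} → lossless.
Decomposition 3: common = {C4}, closure = {C3, C4, C5} → lossless.

Decomposition 1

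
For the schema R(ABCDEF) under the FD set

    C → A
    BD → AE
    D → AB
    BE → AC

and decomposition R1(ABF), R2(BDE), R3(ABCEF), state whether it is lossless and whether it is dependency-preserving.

lossy but dependency-preserving

Lossless test (chase): Rows 2 and 3 agree on BE; apply BE→AC and equate their AC entries. No row becomes fully distinguished — the join is lossy.
Dependency preservation: BD → AE; D → AB are not contained in any single fragment, but the restricted closure of each left-hand side across the fragments still reaches the right-hand side; the remaining FDs each lie inside some fragment. All dependencies are preserved.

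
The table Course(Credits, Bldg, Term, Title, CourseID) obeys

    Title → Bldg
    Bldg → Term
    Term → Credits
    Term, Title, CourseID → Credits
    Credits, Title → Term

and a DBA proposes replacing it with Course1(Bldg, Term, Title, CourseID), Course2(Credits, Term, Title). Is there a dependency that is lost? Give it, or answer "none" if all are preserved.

Title → Bldg lies within Course1.
Bldg → Term lies within Course1.
Term → Credits lies within Course2.
Term, Title, CourseID → Credits: restricted closure across fragments reaches Credits.
Credits, Title → Term lies within Course2.
Every dependency is enforceable on the fragments, so the decomposition is dependency-preserving.

none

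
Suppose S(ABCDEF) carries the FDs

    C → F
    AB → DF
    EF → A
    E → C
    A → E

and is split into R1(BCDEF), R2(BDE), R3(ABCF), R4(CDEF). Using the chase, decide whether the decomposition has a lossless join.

Chase test. Columns are ABCDEF; row i has aⱼ where attribute j ∈ Ri, else bᵢⱼ.
Initial tableau (one row per fragment):
  row 1: b11 a2 a3 a4 a5 a6
  row 2: b21 a2 b23 a4 a5 b26
  row 3: a1 a2 a3 b34 b35 a6
  row 4: b41 b42 a3 a4 a5 a6
Rows 1 and 4 agree on EF; apply EF→A and equate their A entries.
Rows 1 and 2 agree on E; apply E→C and equate their C entries.
Rows 1 and 2 agree on C; apply C→F and equate their F entries.
Rows 1 and 2 agree on EF; apply EF→A and equate their A entries.
No row becomes fully distinguished — the join is lossy.

No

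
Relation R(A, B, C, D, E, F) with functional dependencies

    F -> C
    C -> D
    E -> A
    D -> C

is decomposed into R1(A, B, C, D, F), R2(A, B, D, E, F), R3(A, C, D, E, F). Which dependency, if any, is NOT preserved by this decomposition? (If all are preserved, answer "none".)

none

F → C lies within R1.
C → D lies within R1.
E → A lies within R2.
D → C lies within R1.
Every dependency is enforceable on the fragments, so the decomposition is dependency-preserving.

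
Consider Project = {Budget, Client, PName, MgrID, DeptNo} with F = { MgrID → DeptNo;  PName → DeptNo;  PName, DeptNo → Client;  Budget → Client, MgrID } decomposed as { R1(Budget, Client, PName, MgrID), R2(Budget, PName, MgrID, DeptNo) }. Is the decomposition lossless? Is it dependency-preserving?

lossless and dependency-preserving

Lossless test: (Budget, PName, MgrID)⁺ = {Budget, Client, PName, MgrID, DeptNo}, which contains all of one fragment — lossless.
Dependency preservation: PName, DeptNo → Client is not contained in any single fragment, but the restricted closure of its left-hand side across the fragments still reaches the right-hand side; the remaining FDs each lie inside some fragment. All dependencies are preserved.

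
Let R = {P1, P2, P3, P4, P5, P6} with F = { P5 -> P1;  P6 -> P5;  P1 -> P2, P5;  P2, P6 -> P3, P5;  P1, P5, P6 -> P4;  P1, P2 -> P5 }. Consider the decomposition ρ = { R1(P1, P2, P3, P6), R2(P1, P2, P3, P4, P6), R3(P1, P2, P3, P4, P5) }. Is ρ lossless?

Chase test. Columns are P1, P2, P3, P4, P5, P6; row i has aⱼ where attribute j ∈ Ri, else bᵢⱼ.
Initial tableau (one row per fragment):
  row 1: a1 a2 a3 b14 b15 a6
  row 2: a1 a2 a3 a4 b25 a6
  row 3: a1 a2 a3 a4 a5 b36
Rows 1 and 2 agree on P6; apply P6→P5 and equate their P5 entries.
Rows 1 and 3 agree on P1; apply P1→P2, P5 and equate their P2, P5 entries.
Rows 1 and 2 agree on P1, P5, P6; apply P1, P5, P6→P4 and equate their P4 entries.
Row 1 is now all distinguished symbols — the join is lossless.

Yes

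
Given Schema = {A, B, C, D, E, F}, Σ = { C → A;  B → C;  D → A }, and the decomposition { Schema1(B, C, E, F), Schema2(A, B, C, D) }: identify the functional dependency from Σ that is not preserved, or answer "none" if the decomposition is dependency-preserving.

none

C → A lies within Schema2.
B → C lies within Schema1.
D → A lies within Schema2.
Every dependency is enforceable on the fragments, so the decomposition is dependency-preserving.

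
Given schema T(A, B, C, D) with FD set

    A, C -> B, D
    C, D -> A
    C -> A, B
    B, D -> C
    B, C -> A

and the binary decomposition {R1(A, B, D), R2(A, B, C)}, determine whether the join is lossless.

No

Common attributes: R1 ∩ R2 = {A, B}.
No dependency enlarges {A, B}, so (A, B)⁺ = {A, B}.
The closure contains neither all of R1 = {A, B, D} nor all of R2 = {A, B, C}, so the common attributes are not a superkey of either fragment. The join is lossy.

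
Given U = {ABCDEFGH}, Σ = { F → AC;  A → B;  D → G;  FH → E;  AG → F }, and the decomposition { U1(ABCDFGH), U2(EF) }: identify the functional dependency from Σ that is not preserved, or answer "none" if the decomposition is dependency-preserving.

FH → E

Check FH → E: no single fragment contains all of {EFH}, and the restricted closure of {FH} across the fragments never reaches {E}.
F → AC is preserved.
A → B is preserved.
D → G is preserved.
AG → F is preserved.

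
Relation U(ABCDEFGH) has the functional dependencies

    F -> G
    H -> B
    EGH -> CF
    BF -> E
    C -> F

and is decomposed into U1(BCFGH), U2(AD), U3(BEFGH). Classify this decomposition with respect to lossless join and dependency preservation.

lossy but dependency-preserving

Lossless test (chase): Rows 1 and 3 agree on BF; apply BF→E and equate their E entries. Rows 1 and 3 agree on EGH; apply EGH→CF and equate their CF entries. No row becomes fully distinguished — the join is lossy.
Dependency preservation: EGH → CF is not contained in any single fragment, but the restricted closure of its left-hand side across the fragments still reaches the right-hand side; the remaining FDs each lie inside some fragment. All dependencies are preserved.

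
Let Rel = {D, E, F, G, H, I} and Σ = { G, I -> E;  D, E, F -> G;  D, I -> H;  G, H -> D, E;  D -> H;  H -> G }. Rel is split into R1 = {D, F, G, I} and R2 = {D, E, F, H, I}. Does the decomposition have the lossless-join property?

Yes

Common attributes: R1 ∩ R2 = {D, F, I}.
Closure of {D, F, I}: D, I → H applies, adding H; H → G applies, adding G; G, I → E applies, adding E. So (D, F, I)⁺ = {D, E, F, G, H, I}.
This closure contains every attribute of R1, so R1 ∩ R2 → R1. The join is lossless.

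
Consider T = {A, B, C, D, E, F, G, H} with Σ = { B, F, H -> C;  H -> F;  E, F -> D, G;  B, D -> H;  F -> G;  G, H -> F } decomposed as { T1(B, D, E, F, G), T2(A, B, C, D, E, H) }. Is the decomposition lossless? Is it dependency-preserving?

lossless but not dependency-preserving

Lossless test: (B, D, E)⁺ = {B, C, D, E, F, G, H}, which contains all of one fragment — lossless.
Dependency preservation: the restricted closure of {H} across the fragments never reaches {F}, so H → F cannot be enforced without a join — not preserved.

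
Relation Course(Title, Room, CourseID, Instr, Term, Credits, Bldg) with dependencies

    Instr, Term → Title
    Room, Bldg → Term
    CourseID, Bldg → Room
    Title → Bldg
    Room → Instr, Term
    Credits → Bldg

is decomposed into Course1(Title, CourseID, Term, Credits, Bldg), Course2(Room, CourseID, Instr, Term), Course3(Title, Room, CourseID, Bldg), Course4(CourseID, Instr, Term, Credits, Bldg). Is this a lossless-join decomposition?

Chase test. Columns are Title, Room, CourseID, Instr, Term, Credits, Bldg; row i has aⱼ where attribute j ∈ Coursei, else bᵢⱼ.
Initial tableau (one row per fragment):
  row 1: a1 b12 a3 b14 a5 a6 a7
  row 2: b21 a2 a3 a4 a5 b26 b27
  row 3: a1 a2 a3 b34 b35 b36 a7
  row 4: b41 b42 a3 a4 a5 a6 a7
Rows 2 and 4 agree on Instr, Term; apply Instr, Term→Title and equate their Title entries.
Rows 1 and 3 agree on CourseID, Bldg; apply CourseID, Bldg→Room and equate their Room entries.
Rows 1 and 4 agree on CourseID, Bldg; apply CourseID, Bldg→Room and equate their Room entries.
Rows 2 and 4 agree on Title; apply Title→Bldg and equate their Bldg entries.
Rows 1 and 2 agree on Room; apply Room→Instr, Term and equate their Instr, Term entries.
Rows 1 and 3 agree on Room; apply Room→Instr, Term and equate their Instr, Term entries.
Rows 1 and 2 agree on Instr, Term; apply Instr, Term→Title and equate their Title entries.
Row 1 is now all distinguished symbols — the join is lossless.

Yes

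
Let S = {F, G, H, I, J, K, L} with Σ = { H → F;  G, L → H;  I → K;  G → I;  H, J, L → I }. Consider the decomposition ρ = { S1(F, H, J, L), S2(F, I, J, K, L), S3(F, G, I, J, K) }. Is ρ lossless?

Chase test. Columns are F, G, H, I, J, K, L; row i has aⱼ where attribute j ∈ Si, else bᵢⱼ.
Initial tableau (one row per fragment):
  row 1: a1 b12 a3 b14 a5 b16 a7
  row 2: a1 b22 b23 a4 a5 a6 a7
  row 3: a1 a2 b33 a4 a5 a6 b37
No row becomes fully distinguished — the join is lossy.

No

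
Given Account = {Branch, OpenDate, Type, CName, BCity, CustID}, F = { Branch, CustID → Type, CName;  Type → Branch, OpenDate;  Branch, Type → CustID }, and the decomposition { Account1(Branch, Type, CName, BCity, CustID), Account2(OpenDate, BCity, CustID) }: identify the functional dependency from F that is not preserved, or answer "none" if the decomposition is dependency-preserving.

Check Type → Branch, OpenDate: no single fragment contains all of {Branch, OpenDate, Type}, and the restricted closure of {Type} across the fragments never reaches {Branch, OpenDate}.
Branch, CustID → Type, CName is preserved.
Branch, Type → CustID is preserved.

Type → Branch, OpenDate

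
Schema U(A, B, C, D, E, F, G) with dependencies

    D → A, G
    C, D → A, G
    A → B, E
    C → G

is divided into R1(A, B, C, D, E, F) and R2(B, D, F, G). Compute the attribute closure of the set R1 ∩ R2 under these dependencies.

R1 ∩ R2 = {B, D, F}.
D → A, G applies, adding A, G
A → B, E applies, adding E
Closure: {A, B, D, E, F, G}.

A, B, D, E, F, G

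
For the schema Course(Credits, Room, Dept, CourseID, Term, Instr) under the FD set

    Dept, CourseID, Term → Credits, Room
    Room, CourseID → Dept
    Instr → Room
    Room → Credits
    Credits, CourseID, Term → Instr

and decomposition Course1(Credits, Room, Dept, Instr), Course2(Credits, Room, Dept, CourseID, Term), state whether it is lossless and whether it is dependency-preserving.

Lossless test: (Credits, Room, Dept)⁺ = {Credits, Room, Dept}, which is a superkey of neither fragment — lossy.
Dependency preservation: the restricted closure of {Credits, CourseID, Term} across the fragments never reaches {Instr}, so Credits, CourseID, Term → Instr cannot be enforced without a join — not preserved.

lossy and not dependency-preserving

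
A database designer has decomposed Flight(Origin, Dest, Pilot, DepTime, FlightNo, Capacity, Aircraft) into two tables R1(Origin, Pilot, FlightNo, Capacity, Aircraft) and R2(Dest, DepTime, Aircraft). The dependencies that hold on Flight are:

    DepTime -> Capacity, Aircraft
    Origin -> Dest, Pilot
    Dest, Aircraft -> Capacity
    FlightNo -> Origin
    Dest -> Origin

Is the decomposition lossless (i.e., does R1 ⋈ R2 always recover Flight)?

No

Common attributes: R1 ∩ R2 = {Aircraft}.
No dependency enlarges {Aircraft}, so (Aircraft)⁺ = {Aircraft}.
The closure contains neither all of R1 = {Origin, Pilot, FlightNo, Capacity, Aircraft} nor all of R2 = {Dest, DepTime, Aircraft}, so the common attributes are not a superkey of either fragment. The join is lossy.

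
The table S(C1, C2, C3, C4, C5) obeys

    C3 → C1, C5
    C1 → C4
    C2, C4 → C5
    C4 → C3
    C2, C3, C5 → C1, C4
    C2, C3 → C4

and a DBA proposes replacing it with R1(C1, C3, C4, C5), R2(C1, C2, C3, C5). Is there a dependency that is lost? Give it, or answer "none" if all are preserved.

C3 → C1, C5 lies within R1.
C1 → C4 lies within R1.
C2, C4 → C5: restricted closure across fragments reaches C5.
C4 → C3 lies within R1.
C2, C3, C5 → C1, C4: restricted closure across fragments reaches C1, C4.
C2, C3 → C4: restricted closure across fragments reaches C4.
Every dependency is enforceable on the fragments, so the decomposition is dependency-preserving.

none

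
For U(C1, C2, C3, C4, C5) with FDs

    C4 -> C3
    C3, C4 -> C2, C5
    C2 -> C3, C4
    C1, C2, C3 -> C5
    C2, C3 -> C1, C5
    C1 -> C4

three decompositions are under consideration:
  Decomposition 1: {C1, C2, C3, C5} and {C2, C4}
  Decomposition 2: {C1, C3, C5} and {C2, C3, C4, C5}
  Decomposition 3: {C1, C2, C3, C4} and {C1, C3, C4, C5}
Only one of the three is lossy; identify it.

Decomposition 1: common = {C2}, closure = {C1, C2, C3, C4, C5} → lossless.
Decomposition 2: common = {C3, C5}, closure = {C3, C5} → lossy.
Decomposition 3: common = {C1, C3, C4}, closure = {C1, C2, C3, C4, C5} → lossless.

Decomposition 2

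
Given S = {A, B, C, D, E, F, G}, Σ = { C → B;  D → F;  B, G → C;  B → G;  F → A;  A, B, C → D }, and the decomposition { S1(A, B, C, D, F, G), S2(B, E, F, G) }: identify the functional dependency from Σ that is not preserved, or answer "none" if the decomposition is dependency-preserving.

C → B lies within S1.
D → F lies within S1.
B, G → C lies within S1.
B → G lies within S1.
F → A lies within S1.
A, B, C → D lies within S1.
Every dependency is enforceable on the fragments, so the decomposition is dependency-preserving.

none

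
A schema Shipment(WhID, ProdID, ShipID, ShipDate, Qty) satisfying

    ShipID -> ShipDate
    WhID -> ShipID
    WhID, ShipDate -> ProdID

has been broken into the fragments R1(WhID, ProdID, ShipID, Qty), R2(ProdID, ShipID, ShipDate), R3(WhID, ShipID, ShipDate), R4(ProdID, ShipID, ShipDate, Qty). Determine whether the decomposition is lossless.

Yes

Chase test. Columns are WhID, ProdID, ShipID, ShipDate, Qty; row i has aⱼ where attribute j ∈ Ri, else bᵢⱼ.
Initial tableau (one row per fragment):
  row 1: a1 a2 a3 b14 a5
  row 2: b21 a2 a3 a4 b25
  row 3: a1 b32 a3 a4 b35
  row 4: b41 a2 a3 a4 a5
Rows 1 and 2 agree on ShipID; apply ShipID→ShipDate and equate their ShipDate entries.
Rows 1 and 3 agree on WhID, ShipDate; apply WhID, ShipDate→ProdID and equate their ProdID entries.
Row 1 is now all distinguished symbols — the join is lossless.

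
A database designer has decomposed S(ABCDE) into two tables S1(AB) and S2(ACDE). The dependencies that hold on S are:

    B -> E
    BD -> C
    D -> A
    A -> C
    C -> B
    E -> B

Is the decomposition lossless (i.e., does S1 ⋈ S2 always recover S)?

Yes

Common attributes: S1 ∩ S2 = {A}.
Closure of {A}: A → C applies, adding C; C → B applies, adding B; B → E applies, adding E. So (A)⁺ = {ABCE}.
This closure contains every attribute of S1, so S1 ∩ S2 → S1. The join is lossless.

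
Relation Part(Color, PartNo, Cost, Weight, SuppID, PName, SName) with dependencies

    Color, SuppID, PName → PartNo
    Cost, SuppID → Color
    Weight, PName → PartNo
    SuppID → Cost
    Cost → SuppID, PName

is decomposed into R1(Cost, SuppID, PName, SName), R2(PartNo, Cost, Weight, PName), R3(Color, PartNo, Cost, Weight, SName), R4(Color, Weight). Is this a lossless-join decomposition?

Chase test. Columns are Color, PartNo, Cost, Weight, SuppID, PName, SName; row i has aⱼ where attribute j ∈ Ri, else bᵢⱼ.
Initial tableau (one row per fragment):
  row 1: b11 b12 a3 b14 a5 a6 a7
  row 2: b21 a2 a3 a4 b25 a6 b27
  row 3: a1 a2 a3 a4 b35 b36 a7
  row 4: a1 b42 b43 a4 b45 b46 b47
Rows 1 and 2 agree on Cost; apply Cost→SuppID, PName and equate their SuppID, PName entries.
Rows 1 and 3 agree on Cost; apply Cost→SuppID, PName and equate their SuppID, PName entries.
Rows 1 and 2 agree on Cost, SuppID; apply Cost, SuppID→Color and equate their Color entries.
Rows 1 and 3 agree on Cost, SuppID; apply Cost, SuppID→Color and equate their Color entries.
Rows 1 and 2 agree on Color, SuppID, PName; apply Color, SuppID, PName→PartNo and equate their PartNo entries.
Row 3 is now all distinguished symbols — the join is lossless.

Yes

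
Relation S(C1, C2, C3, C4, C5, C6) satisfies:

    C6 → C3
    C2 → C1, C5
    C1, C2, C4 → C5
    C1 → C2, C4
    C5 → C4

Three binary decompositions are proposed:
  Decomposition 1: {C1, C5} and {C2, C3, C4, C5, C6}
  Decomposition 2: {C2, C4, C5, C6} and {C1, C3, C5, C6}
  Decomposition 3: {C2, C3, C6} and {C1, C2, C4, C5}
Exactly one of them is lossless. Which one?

Decomposition 1: common = {C5}, closure = {C4, C5} → lossy.
Decomposition 2: common = {C5, C6}, closure = {C3, C4, C5, C6} → lossy.
Decomposition 3: common = {C2}, closure = {C1, C2, C4, C5} → lossless.

Decomposition 3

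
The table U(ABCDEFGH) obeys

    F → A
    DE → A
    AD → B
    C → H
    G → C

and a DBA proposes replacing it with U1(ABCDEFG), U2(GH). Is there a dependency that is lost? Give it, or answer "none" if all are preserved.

Check C → H: no single fragment contains all of {CH}, and the restricted closure of {C} across the fragments never reaches {H}.
F → A is preserved.
DE → A is preserved.
AD → B is preserved.
G → C is preserved.

C → H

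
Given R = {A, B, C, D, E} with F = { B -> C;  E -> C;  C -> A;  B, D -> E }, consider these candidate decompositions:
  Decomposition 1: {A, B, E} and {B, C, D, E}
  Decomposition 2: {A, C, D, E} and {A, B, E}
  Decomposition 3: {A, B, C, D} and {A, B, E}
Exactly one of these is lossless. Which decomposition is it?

Decomposition 1: common = {B, E}, closure = {A, B, C, E} → lossless.
Decomposition 2: common = {A, E}, closure = {A, C, E} → lossy.
Decomposition 3: common = {A, B}, closure = {A, B, C} → lossy.

Decomposition 1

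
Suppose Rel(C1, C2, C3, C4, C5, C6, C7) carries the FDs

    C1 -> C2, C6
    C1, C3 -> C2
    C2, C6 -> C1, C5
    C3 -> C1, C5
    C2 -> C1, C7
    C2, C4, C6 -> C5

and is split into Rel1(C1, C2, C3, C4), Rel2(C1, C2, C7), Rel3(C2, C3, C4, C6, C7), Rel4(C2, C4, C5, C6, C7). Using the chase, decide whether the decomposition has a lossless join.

Chase test. Columns are C1, C2, C3, C4, C5, C6, C7; row i has aⱼ where attribute j ∈ Reli, else bᵢⱼ.
Initial tableau (one row per fragment):
  row 1: a1 a2 a3 a4 b15 b16 b17
  row 2: a1 a2 b23 b24 b25 b26 a7
  row 3: b31 a2 a3 a4 b35 a6 a7
  row 4: b41 a2 b43 a4 a5 a6 a7
Rows 1 and 2 agree on C1; apply C1→C2, C6 and equate their C2, C6 entries.
Rows 1 and 2 agree on C2, C6; apply C2, C6→C1, C5 and equate their C1, C5 entries.
Rows 3 and 4 agree on C2, C6; apply C2, C6→C1, C5 and equate their C1, C5 entries.
Rows 1 and 3 agree on C3; apply C3→C1, C5 and equate their C1, C5 entries.
Rows 1 and 2 agree on C2; apply C2→C1, C7 and equate their C1, C7 entries.
Rows 1 and 3 agree on C1; apply C1→C2, C6 and equate their C2, C6 entries.
Row 1 is now all distinguished symbols — the join is lossless.

Yes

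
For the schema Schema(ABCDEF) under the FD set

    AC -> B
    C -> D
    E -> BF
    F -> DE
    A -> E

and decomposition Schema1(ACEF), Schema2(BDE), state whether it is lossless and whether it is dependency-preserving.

Lossless test: (E)⁺ = {BDEF}, which contains all of one fragment — lossless.
Dependency preservation: the restricted closure of {C} across the fragments never reaches {D}, so C → D cannot be enforced without a join — not preserved.

lossless but not dependency-preserving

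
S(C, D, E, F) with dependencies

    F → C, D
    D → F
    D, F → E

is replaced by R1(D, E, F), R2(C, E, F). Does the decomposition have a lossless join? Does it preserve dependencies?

lossless and dependency-preserving

Lossless test: (E, F)⁺ = {C, D, E, F}, which contains all of one fragment — lossless.
Dependency preservation: F → C, D is not contained in any single fragment, but the restricted closure of its left-hand side across the fragments still reaches the right-hand side; the remaining FDs each lie inside some fragment. All dependencies are preserved.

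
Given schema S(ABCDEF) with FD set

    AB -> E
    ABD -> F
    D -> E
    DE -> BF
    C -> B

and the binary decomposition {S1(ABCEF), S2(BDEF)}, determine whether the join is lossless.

No

Common attributes: S1 ∩ S2 = {BEF}.
No dependency enlarges {BEF}, so (BEF)⁺ = {BEF}.
The closure contains neither all of S1 = {ABCEF} nor all of S2 = {BDEF}, so the common attributes are not a superkey of either fragment. The join is lossy.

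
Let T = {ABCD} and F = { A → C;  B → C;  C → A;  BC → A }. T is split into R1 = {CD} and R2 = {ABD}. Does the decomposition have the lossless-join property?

No

Common attributes: R1 ∩ R2 = {D}.
No dependency enlarges {D}, so (D)⁺ = {D}.
The closure contains neither all of R1 = {CD} nor all of R2 = {ABD}, so the common attributes are not a superkey of either fragment. The join is lossy.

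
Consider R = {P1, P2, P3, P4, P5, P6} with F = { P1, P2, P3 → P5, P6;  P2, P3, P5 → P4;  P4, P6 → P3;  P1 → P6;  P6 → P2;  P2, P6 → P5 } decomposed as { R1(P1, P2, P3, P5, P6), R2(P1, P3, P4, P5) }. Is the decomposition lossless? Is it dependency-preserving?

lossless but not dependency-preserving

Lossless test: (P1, P3, P5)⁺ = {P1, P2, P3, P4, P5, P6}, which contains all of one fragment — lossless.
Dependency preservation: the restricted closure of {P2, P3, P5} across the fragments never reaches {P4}, so P2, P3, P5 → P4 cannot be enforced without a join — not preserved.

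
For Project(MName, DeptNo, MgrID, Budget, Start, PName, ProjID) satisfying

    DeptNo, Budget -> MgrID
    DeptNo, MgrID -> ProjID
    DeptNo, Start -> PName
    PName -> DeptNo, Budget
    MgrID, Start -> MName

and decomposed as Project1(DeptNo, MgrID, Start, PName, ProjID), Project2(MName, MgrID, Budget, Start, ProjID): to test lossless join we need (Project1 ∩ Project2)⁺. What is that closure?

Project1 ∩ Project2 = {MgrID, Start, ProjID}.
MgrID, Start → MName applies, adding MName
Closure: {MName, MgrID, Start, ProjID}.

MName, MgrID, Start, ProjID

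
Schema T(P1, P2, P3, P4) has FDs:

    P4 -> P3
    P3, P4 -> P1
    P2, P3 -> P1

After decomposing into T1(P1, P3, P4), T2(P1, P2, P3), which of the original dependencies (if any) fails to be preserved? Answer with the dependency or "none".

none

P4 → P3 lies within T1.
P3, P4 → P1 lies within T1.
P2, P3 → P1 lies within T2.
Every dependency is enforceable on the fragments, so the decomposition is dependency-preserving.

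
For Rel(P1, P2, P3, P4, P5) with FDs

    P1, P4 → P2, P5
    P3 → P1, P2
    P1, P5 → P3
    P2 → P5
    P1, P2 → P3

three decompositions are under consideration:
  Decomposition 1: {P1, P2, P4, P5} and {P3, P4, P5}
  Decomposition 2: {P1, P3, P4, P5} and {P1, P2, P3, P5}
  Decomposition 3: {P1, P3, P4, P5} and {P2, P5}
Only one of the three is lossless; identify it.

Decomposition 2

Decomposition 1: common = {P4, P5}, closure = {P4, P5} → lossy.
Decomposition 2: common = {P1, P3, P5}, closure = {P1, P2, P3, P5} → lossless.
Decomposition 3: common = {P5}, closure = {P5} → lossy.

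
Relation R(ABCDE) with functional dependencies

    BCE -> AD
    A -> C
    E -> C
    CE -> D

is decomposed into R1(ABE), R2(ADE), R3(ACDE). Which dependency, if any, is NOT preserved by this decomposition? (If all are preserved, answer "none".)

BCE → AD: restricted closure across fragments reaches AD.
A → C lies within R3.
E → C lies within R3.
CE → D lies within R3.
Every dependency is enforceable on the fragments, so the decomposition is dependency-preserving.

none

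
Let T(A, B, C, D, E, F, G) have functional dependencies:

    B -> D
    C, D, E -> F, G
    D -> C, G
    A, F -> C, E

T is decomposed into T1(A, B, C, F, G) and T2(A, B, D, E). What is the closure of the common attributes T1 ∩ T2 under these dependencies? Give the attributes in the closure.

T1 ∩ T2 = {A, B}.
B → D applies, adding D
D → C, G applies, adding C, G
Closure: {A, B, C, D, G}.

A, B, C, D, G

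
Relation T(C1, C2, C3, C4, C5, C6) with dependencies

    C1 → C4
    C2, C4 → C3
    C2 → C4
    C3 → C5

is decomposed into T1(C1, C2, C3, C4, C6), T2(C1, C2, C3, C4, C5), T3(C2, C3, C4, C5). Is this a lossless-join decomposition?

Chase test. Columns are C1, C2, C3, C4, C5, C6; row i has aⱼ where attribute j ∈ Ti, else bᵢⱼ.
Initial tableau (one row per fragment):
  row 1: a1 a2 a3 a4 b15 a6
  row 2: a1 a2 a3 a4 a5 b26
  row 3: b31 a2 a3 a4 a5 b36
Rows 1 and 2 agree on C3; apply C3→C5 and equate their C5 entries.
Row 1 is now all distinguished symbols — the join is lossless.

Yes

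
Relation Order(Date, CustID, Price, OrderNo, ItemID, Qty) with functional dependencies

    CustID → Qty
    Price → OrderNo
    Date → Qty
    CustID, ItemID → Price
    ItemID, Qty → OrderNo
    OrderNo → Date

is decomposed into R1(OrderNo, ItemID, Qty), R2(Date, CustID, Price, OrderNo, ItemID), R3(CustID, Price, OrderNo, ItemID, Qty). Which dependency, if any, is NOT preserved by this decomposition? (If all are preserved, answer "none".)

Check Date → Qty: no single fragment contains all of {Date, Qty}, and the restricted closure of {Date} across the fragments never reaches {Qty}.
CustID → Qty is preserved.
Price → OrderNo is preserved.
CustID, ItemID → Price is preserved.
ItemID, Qty → OrderNo is preserved.
OrderNo → Date is preserved.

Date → Qty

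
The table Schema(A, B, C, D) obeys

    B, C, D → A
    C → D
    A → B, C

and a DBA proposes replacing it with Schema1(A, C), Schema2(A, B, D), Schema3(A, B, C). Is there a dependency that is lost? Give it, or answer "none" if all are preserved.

Check C → D: no single fragment contains all of {C, D}, and the restricted closure of {C} across the fragments never reaches {D}.
B, C, D → A is preserved.
A → B, C is preserved.

C → D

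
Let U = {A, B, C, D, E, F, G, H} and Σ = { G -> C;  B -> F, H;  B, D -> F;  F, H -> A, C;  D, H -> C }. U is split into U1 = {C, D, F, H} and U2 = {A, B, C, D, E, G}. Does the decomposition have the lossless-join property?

Common attributes: U1 ∩ U2 = {C, D}.
No dependency enlarges {C, D}, so (C, D)⁺ = {C, D}.
The closure contains neither all of U1 = {C, D, F, H} nor all of U2 = {A, B, C, D, E, G}, so the common attributes are not a superkey of either fragment. The join is lossy.

No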